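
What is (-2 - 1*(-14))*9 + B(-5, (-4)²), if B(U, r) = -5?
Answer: 103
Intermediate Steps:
(-2 - 1*(-14))*9 + B(-5, (-4)²) = (-2 - 1*(-14))*9 - 5 = (-2 + 14)*9 - 5 = 12*9 - 5 = 108 - 5 = 103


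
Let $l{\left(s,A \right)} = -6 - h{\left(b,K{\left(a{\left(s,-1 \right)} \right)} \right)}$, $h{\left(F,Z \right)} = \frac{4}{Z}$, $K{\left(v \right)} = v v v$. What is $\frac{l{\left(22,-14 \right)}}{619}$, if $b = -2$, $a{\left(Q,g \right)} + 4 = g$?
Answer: $- \frac{746}{77375} \approx -0.0096413$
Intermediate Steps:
$a{\left(Q,g \right)} = -4 + g$
$K{\left(v \right)} = v^{3}$ ($K{\left(v \right)} = v^{2} v = v^{3}$)
$l{\left(s,A \right)} = - \frac{746}{125}$ ($l{\left(s,A \right)} = -6 - \frac{4}{\left(-4 - 1\right)^{3}} = -6 - \frac{4}{\left(-5\right)^{3}} = -6 - \frac{4}{-125} = -6 - 4 \left(- \frac{1}{125}\right) = -6 - - \frac{4}{125} = -6 + \frac{4}{125} = - \frac{746}{125}$)
$\frac{l{\left(22,-14 \right)}}{619} = - \frac{746}{125 \cdot 619} = \left(- \frac{746}{125}\right) \frac{1}{619} = - \frac{746}{77375}$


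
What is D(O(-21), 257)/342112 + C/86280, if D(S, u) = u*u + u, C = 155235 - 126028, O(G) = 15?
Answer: 982059179/1844838960 ≈ 0.53233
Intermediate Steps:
C = 29207
D(S, u) = u + u² (D(S, u) = u² + u = u + u²)
D(O(-21), 257)/342112 + C/86280 = (257*(1 + 257))/342112 + 29207/86280 = (257*258)*(1/342112) + 29207*(1/86280) = 66306*(1/342112) + 29207/86280 = 33153/171056 + 29207/86280 = 982059179/1844838960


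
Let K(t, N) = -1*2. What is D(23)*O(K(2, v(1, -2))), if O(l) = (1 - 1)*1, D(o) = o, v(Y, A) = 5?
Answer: 0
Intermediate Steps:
K(t, N) = -2
O(l) = 0 (O(l) = 0*1 = 0)
D(23)*O(K(2, v(1, -2))) = 23*0 = 0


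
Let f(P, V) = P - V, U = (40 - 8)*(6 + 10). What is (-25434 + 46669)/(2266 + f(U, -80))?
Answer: 21235/2858 ≈ 7.4300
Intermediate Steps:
U = 512 (U = 32*16 = 512)
(-25434 + 46669)/(2266 + f(U, -80)) = (-25434 + 46669)/(2266 + (512 - 1*(-80))) = 21235/(2266 + (512 + 80)) = 21235/(2266 + 592) = 21235/2858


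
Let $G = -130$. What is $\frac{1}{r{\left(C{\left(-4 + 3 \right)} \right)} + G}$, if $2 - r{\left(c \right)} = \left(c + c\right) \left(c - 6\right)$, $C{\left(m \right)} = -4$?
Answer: $- \frac{1}{208} \approx -0.0048077$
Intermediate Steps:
$r{\left(c \right)} = 2 - 2 c \left(-6 + c\right)$ ($r{\left(c \right)} = 2 - \left(c + c\right) \left(c - 6\right) = 2 - 2 c \left(-6 + c\right)$)
$\frac{1}{r{\left(C{\left(-4 + 3 \right)} \right)} + G} = \frac{1}{\left(2 - 2 \left(-4\right)^{2} + 12 \left(-4\right)\right) - 130} = \frac{1}{\left(2 - 32 - 48\right) - 130} = \frac{1}{-78 - 130} = \frac{1}{-208} = - \frac{1}{208}$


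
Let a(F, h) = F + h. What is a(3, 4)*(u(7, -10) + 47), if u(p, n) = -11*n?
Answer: 1099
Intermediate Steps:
a(3, 4)*(u(7, -10) + 47) = (3 + 4)*(-11*(-10) + 47) = 7*(110 + 47) = 7*157 = 1099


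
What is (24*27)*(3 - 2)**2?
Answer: 648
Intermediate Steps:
(24*27)*(3 - 2)**2 = 648*1**2 = 648*1 = 648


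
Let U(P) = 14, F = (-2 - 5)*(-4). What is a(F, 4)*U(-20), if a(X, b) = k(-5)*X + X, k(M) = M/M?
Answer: 784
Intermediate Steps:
k(M) = 1
F = 28 (F = -7*(-4) = 28)
a(X, b) = 2*X (a(X, b) = 1*X + X = X + X = 2*X)
a(F, 4)*U(-20) = (2*28)*14 = 56*14 = 784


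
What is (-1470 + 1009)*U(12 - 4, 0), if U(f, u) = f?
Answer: -3688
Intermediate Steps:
(-1470 + 1009)*U(12 - 4, 0) = (-1470 + 1009)*(12 - 4) = -461*8 = -3688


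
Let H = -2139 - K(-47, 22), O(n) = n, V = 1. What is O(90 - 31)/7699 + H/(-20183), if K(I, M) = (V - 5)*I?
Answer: 19106370/155388917 ≈ 0.12296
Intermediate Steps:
K(I, M) = -4*I (K(I, M) = (1 - 5)*I = -4*I)
H = -2327 (H = -2139 - (-4)*(-47) = -2139 - 1*188 = -2139 - 188 = -2327)
O(90 - 31)/7699 + H/(-20183) = (90 - 31)/7699 - 2327/(-20183) = 59*(1/7699) - 2327*(-1/20183) = 59/7699 + 2327/20183 = 19106370/155388917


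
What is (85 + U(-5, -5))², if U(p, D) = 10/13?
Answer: 1243225/169 ≈ 7356.4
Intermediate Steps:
U(p, D) = 10/13 (U(p, D) = 10*(1/13) = 10/13)
(85 + U(-5, -5))² = (85 + 10/13)² = (1115/13)² = 1243225/169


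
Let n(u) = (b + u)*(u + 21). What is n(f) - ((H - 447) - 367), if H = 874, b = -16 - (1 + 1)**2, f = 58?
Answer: 2942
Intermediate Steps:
b = -20 (b = -16 - 1*2**2 = -16 - 1*4 = -16 - 4 = -20)
n(u) = (-20 + u)*(21 + u) (n(u) = (-20 + u)*(u + 21) = (-20 + u)*(21 + u))
n(f) - ((H - 447) - 367) = (-420 + 58 + 58**2) - ((874 - 447) - 367) = (-420 + 58 + 3364) - (427 - 367) = 3002 - 1*60 = 3002 - 60 = 2942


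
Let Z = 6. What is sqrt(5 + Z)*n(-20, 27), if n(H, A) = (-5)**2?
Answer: 25*sqrt(11) ≈ 82.916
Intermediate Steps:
n(H, A) = 25
sqrt(5 + Z)*n(-20, 27) = sqrt(5 + 6)*25 = sqrt(11)*25 = 25*sqrt(11)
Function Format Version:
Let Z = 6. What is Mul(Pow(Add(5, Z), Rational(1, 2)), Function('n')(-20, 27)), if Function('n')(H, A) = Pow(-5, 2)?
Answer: Mul(25, Pow(11, Rational(1, 2))) ≈ 82.916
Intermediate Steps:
Function('n')(H, A) = 25
Mul(Pow(Add(5, Z), Rational(1, 2)), Function('n')(-20, 27)) = Mul(Pow(Add(5, 6), Rational(1, 2)), 25) = Mul(Pow(11, Rational(1, 2)), 25) = Mul(25, Pow(11, Rational(1, 2)))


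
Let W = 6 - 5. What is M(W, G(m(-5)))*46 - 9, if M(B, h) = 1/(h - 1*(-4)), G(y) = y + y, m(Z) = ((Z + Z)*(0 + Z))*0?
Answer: 5/2 ≈ 2.5000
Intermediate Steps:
m(Z) = 0 (m(Z) = ((2*Z)*Z)*0 = (2*Z²)*0 = 0)
G(y) = 2*y
W = 1
M(B, h) = 1/(4 + h) (M(B, h) = 1/(h + 4) = 1/(4 + h))
M(W, G(m(-5)))*46 - 9 = 46/(4 + 2*0) - 9 = 46/(4 + 0) - 9 = 46/4 - 9 = (¼)*46 - 9 = 23/2 - 9 = 5/2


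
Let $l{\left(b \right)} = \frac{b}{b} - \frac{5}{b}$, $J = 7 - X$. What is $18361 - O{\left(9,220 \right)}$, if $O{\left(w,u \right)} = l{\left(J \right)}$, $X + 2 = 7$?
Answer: $\frac{36725}{2} \approx 18363.0$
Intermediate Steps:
$X = 5$ ($X = -2 + 7 = 5$)
$J = 2$ ($J = 7 - 5 = 2$)
$l{\left(b \right)} = 1 - \frac{5}{b}$
$O{\left(w,u \right)} = - \frac{3}{2}$ ($O{\left(w,u \right)} = \frac{-5 + 2}{2} = \frac{1}{2} \left(-3\right) = - \frac{3}{2}$)
$18361 - O{\left(9,220 \right)} = 18361 - - \frac{3}{2} = 18361 + \frac{3}{2} = \frac{36725}{2}$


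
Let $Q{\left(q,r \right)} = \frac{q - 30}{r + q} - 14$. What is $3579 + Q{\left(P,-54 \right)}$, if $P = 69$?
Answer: $\frac{17838}{5} \approx 3567.6$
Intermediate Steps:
$Q{\left(q,r \right)} = -14 + \frac{-30 + q}{q + r}$ ($Q{\left(q,r \right)} = \frac{-30 + q}{q + r} - 14 = -14 + \frac{-30 + q}{q + r}$)
$3579 + Q{\left(P,-54 \right)} = 3579 + \frac{-30 - -756 - 897}{69 - 54} = 3579 + \frac{-30 + 756 - 897}{15} = 3579 + \frac{1}{15} \left(-171\right) = 3579 - \frac{57}{5} = \frac{17838}{5}$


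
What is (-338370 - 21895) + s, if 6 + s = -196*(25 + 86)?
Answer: -382027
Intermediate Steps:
s = -21762 (s = -6 - 196*(25 + 86) = -6 - 196*111 = -6 - 21756 = -21762)
(-338370 - 21895) + s = (-338370 - 21895) - 21762 = -360265 - 21762 = -382027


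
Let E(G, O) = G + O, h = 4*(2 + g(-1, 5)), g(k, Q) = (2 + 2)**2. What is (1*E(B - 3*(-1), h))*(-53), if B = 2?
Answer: -4081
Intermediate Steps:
g(k, Q) = 16 (g(k, Q) = 4**2 = 16)
h = 72 (h = 4*(2 + 16) = 4*18 = 72)
(1*E(B - 3*(-1), h))*(-53) = (1*((2 - 3*(-1)) + 72))*(-53) = (1*((2 + 3) + 72))*(-53) = (1*(5 + 72))*(-53) = (1*77)*(-53) = 77*(-53) = -4081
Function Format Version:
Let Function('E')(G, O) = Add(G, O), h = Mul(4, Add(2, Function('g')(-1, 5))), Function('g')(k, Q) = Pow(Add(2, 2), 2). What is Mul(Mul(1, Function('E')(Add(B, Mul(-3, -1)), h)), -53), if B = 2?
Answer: -4081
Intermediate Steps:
Function('g')(k, Q) = 16 (Function('g')(k, Q) = Pow(4, 2) = 16)
h = 72 (h = Mul(4, Add(2, 16)) = Mul(4, 18) = 72)
Mul(Mul(1, Function('E')(Add(B, Mul(-3, -1)), h)), -53) = Mul(Mul(1, Add(Add(2, Mul(-3, -1)), 72)), -53) = Mul(Mul(1, Add(Add(2, 3), 72)), -53) = Mul(Mul(1, Add(5, 72)), -53) = Mul(Mul(1, 77), -53) = Mul(77, -53) = -4081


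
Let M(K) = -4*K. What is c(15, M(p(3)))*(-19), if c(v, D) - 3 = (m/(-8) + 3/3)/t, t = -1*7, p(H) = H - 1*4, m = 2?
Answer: -1539/28 ≈ -54.964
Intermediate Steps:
p(H) = -4 + H (p(H) = H - 4 = -4 + H)
t = -7
c(v, D) = 81/28 (c(v, D) = 3 + (2/(-8) + 3/3)/(-7) = 3 + (2*(-⅛) + 3*(⅓))*(-⅐) = 3 + (-¼ + 1)*(-⅐) = 3 + (¾)*(-⅐) = 3 - 3/28 = 81/28)
c(15, M(p(3)))*(-19) = (81/28)*(-19) = -1539/28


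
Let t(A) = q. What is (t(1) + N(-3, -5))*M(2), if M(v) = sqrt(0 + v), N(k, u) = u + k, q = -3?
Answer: -11*sqrt(2) ≈ -15.556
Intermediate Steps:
N(k, u) = k + u
t(A) = -3
M(v) = sqrt(v)
(t(1) + N(-3, -5))*M(2) = (-3 + (-3 - 5))*sqrt(2) = (-3 - 8)*sqrt(2) = -11*sqrt(2)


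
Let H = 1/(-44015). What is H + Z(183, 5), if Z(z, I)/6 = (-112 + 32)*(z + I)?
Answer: -3971913601/44015 ≈ -90240.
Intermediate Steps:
H = -1/44015 ≈ -2.2720e-5
Z(z, I) = -480*I - 480*z (Z(z, I) = 6*((-112 + 32)*(z + I)) = 6*(-80*(I + z)) = 6*(-80*I - 80*z) = -480*I - 480*z)
H + Z(183, 5) = -1/44015 + (-480*5 - 480*183) = -1/44015 + (-2400 - 87840) = -1/44015 - 90240 = -3971913601/44015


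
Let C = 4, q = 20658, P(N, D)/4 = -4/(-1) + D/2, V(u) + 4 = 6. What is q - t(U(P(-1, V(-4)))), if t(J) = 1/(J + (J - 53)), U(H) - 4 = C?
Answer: 764347/37 ≈ 20658.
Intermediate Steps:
V(u) = 2 (V(u) = -4 + 6 = 2)
P(N, D) = 16 + 2*D (P(N, D) = 4*(-4/(-1) + D/2) = 4*(-4*(-1) + D*(1/2)) = 4*(4 + D/2) = 16 + 2*D)
U(H) = 8 (U(H) = 4 + 4 = 8)
t(J) = 1/(-53 + 2*J) (t(J) = 1/(J + (-53 + J)) = 1/(-53 + 2*J))
q - t(U(P(-1, V(-4)))) = 20658 - 1/(-53 + 2*8) = 20658 - 1/(-53 + 16) = 20658 - 1/(-37) = 20658 - 1*(-1/37) = 20658 + 1/37 = 764347/37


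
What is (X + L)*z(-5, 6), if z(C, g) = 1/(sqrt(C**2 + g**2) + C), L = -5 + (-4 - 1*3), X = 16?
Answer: 5/9 + sqrt(61)/9 ≈ 1.4234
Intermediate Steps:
L = -12 (L = -5 + (-4 - 3) = -5 - 7 = -12)
z(C, g) = 1/(C + sqrt(C**2 + g**2))
(X + L)*z(-5, 6) = (16 - 12)/(-5 + sqrt((-5)**2 + 6**2)) = 4/(-5 + sqrt(25 + 36)) = 4/(-5 + sqrt(61))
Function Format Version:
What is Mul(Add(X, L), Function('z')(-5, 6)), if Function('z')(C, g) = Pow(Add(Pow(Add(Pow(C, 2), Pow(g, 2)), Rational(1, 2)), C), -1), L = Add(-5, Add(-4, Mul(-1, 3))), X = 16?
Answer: Add(Rational(5, 9), Mul(Rational(1, 9), Pow(61, Rational(1, 2)))) ≈ 1.4234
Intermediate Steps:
L = -12 (L = Add(-5, Add(-4, -3)) = Add(-5, -7) = -12)
Function('z')(C, g) = Pow(Add(C, Pow(Add(Pow(C, 2), Pow(g, 2)), Rational(1, 2))), -1)
Mul(Add(X, L), Function('z')(-5, 6)) = Mul(Add(16, -12), Pow(Add(-5, Pow(Add(Pow(-5, 2), Pow(6, 2)), Rational(1, 2))), -1)) = Mul(4, Pow(Add(-5, Pow(Add(25, 36), Rational(1, 2))), -1)) = Mul(4, Pow(Add(-5, Pow(61, Rational(1, 2))), -1))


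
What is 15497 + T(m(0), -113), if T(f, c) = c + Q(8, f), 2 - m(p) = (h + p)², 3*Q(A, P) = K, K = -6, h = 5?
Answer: 15382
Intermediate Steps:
Q(A, P) = -2 (Q(A, P) = (⅓)*(-6) = -2)
m(p) = 2 - (5 + p)²
T(f, c) = -2 + c (T(f, c) = c - 2 = -2 + c)
15497 + T(m(0), -113) = 15497 + (-2 - 113) = 15497 - 115 = 15382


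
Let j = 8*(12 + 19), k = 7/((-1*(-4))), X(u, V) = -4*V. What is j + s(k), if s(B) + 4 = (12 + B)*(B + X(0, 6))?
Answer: -991/16 ≈ -61.938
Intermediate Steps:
k = 7/4 ≈ 1.7500
s(B) = -4 + (-24 + B)*(12 + B) (s(B) = -4 + (12 + B)*(B - 4*6) = -4 + (12 + B)*(B - 24) = -4 + (12 + B)*(-24 + B) = -4 + (-24 + B)*(12 + B))
j = 248 (j = 8*31 = 248)
j + s(k) = 248 + (-292 + (7/4)² - 12*7/4) = 248 + (-292 + 49/16 - 21) = 248 - 4959/16 = -991/16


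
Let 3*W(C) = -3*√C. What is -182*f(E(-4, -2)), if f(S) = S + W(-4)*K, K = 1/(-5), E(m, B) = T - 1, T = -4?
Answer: 910 - 364*I/5 ≈ 910.0 - 72.8*I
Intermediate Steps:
E(m, B) = -5 (E(m, B) = -4 - 1 = -5)
W(C) = -√C (W(C) = (-3*√C)/3 = -√C)
K = -⅕ (K = 1*(-⅕) = -⅕ ≈ -0.20000)
f(S) = S + 2*I/5 (f(S) = S - √(-4)*(-⅕) = S - 2*I*(-⅕) = S + 2*I/5)
-182*f(E(-4, -2)) = -182*(-5 + 2*I/5) = 910 - 364*I/5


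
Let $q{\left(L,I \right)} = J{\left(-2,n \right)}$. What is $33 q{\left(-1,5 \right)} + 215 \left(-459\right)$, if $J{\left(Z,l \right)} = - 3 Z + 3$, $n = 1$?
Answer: $-98388$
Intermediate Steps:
$J{\left(Z,l \right)} = 3 - 3 Z$
$q{\left(L,I \right)} = 9$ ($q{\left(L,I \right)} = 3 - -6 = 3 + 6 = 9$)
$33 q{\left(-1,5 \right)} + 215 \left(-459\right) = 33 \cdot 9 + 215 \left(-459\right) = 297 - 98685 = -98388$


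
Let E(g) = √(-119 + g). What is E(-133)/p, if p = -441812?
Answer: -3*I*√7/220906 ≈ -3.593e-5*I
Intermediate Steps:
E(-133)/p = √(-119 - 133)/(-441812) = √(-252)*(-1/441812) = (6*I*√7)*(-1/441812) = -3*I*√7/220906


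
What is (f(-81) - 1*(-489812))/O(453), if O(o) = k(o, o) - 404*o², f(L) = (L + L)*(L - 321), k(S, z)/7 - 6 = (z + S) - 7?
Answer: -554936/82898101 ≈ -0.0066942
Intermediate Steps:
k(S, z) = -7 + 7*S + 7*z (k(S, z) = 42 + 7*((z + S) - 7) = 42 + 7*((S + z) - 7) = 42 + 7*(-7 + S + z) = 42 + (-49 + 7*S + 7*z) = -7 + 7*S + 7*z)
f(L) = 2*L*(-321 + L) (f(L) = (2*L)*(-321 + L) = 2*L*(-321 + L))
O(o) = -7 - 404*o² + 14*o (O(o) = (-7 + 7*o + 7*o) - 404*o² = (-7 + 14*o) - 404*o² = -7 - 404*o² + 14*o)
(f(-81) - 1*(-489812))/O(453) = (2*(-81)*(-321 - 81) - 1*(-489812))/(-7 - 404*453² + 14*453) = (2*(-81)*(-402) + 489812)/(-7 - 404*205209 + 6342) = (65124 + 489812)/(-7 - 82904436 + 6342) = 554936/(-82898101) = 554936*(-1/82898101) = -554936/82898101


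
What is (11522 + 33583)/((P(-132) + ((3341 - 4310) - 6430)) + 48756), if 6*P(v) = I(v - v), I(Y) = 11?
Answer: 270630/248153 ≈ 1.0906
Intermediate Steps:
P(v) = 11/6 (P(v) = (⅙)*11 = 11/6)
(11522 + 33583)/((P(-132) + ((3341 - 4310) - 6430)) + 48756) = (11522 + 33583)/((11/6 + ((3341 - 4310) - 6430)) + 48756) = 45105/((11/6 + (-969 - 6430)) + 48756) = 45105/((11/6 - 7399) + 48756) = 45105/(-44383/6 + 48756) = 45105/(248153/6) = 45105*(6/248153) = 270630/248153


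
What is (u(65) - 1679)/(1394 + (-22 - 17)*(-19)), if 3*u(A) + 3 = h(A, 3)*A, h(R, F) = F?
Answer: -323/427 ≈ -0.75644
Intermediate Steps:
u(A) = -1 + A (u(A) = -1 + (3*A)/3 = -1 + A)
(u(65) - 1679)/(1394 + (-22 - 17)*(-19)) = ((-1 + 65) - 1679)/(1394 + (-22 - 17)*(-19)) = (64 - 1679)/(1394 - 39*(-19)) = -1615/(1394 + 741) = -1615/2135 = -1615*1/2135 = -323/427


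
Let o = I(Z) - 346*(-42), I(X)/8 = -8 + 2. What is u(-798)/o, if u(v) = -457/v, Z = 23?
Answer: 457/11558232 ≈ 3.9539e-5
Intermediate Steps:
I(X) = -48 (I(X) = 8*(-8 + 2) = 8*(-6) = -48)
o = 14484 (o = -48 - 346*(-42) = -48 + 14532 = 14484)
u(-798)/o = -457/(-798)/14484 = -457*(-1/798)*(1/14484) = (457/798)*(1/14484) = 457/11558232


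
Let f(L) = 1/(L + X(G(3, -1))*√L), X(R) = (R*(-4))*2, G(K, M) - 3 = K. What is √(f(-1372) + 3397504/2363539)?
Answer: √49634319*√((1553003983 + 761040896*I*√7)/(49 + 24*I*√7))/33089546 ≈ 1.1988 + 0.00014703*I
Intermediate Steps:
G(K, M) = 3 + K
X(R) = -8*R (X(R) = -4*R*2 = -8*R)
f(L) = 1/(L - 48*√L) (f(L) = 1/(L + (-8*(3 + 3))*√L) = 1/(L + (-8*6)*√L) = 1/(L - 48*√L))
√(f(-1372) + 3397504/2363539) = √(1/(-1372 - 672*I*√7) + 3397504/2363539) = √(3397504/2363539 + 1/(-1372 - 672*I*√7))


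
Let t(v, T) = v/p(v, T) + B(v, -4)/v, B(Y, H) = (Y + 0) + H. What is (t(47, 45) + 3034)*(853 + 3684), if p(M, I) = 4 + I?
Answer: 31720970866/2303 ≈ 1.3774e+7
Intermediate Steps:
B(Y, H) = H + Y (B(Y, H) = Y + H = H + Y)
t(v, T) = v/(4 + T) + (-4 + v)/v
(t(47, 45) + 3034)*(853 + 3684) = ((47² + (-4 + 47)*(4 + 45))/(47*(4 + 45)) + 3034)*(853 + 3684) = ((1/47)*(2209 + 43*49)/49 + 3034)*4537 = ((1/47)*(1/49)*(2209 + 2107) + 3034)*4537 = ((1/47)*(1/49)*4316 + 3034)*4537 = (4316/2303 + 3034)*4537 = (6991618/2303)*4537 = 31720970866/2303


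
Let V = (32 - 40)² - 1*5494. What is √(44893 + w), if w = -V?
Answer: 7*√1027 ≈ 224.33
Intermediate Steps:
V = -5430 (V = (-8)² - 5494 = 64 - 5494 = -5430)
w = 5430 (w = -1*(-5430) = 5430)
√(44893 + w) = √(44893 + 5430) = √50323 = 7*√1027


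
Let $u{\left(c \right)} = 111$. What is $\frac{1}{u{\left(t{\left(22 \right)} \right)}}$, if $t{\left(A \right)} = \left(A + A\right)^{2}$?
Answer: $\frac{1}{111} \approx 0.009009$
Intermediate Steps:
$t{\left(A \right)} = 4 A^{2}$ ($t{\left(A \right)} = \left(2 A\right)^{2} = 4 A^{2}$)
$\frac{1}{u{\left(t{\left(22 \right)} \right)}} = \frac{1}{111}$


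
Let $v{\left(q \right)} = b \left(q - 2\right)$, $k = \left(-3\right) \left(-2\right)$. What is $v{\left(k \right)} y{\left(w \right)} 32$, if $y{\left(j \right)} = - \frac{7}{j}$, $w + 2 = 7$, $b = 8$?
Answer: $- \frac{7168}{5} \approx -1433.6$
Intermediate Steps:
$w = 5$ ($w = -2 + 7 = 5$)
$k = 6$
$v{\left(q \right)} = -16 + 8 q$ ($v{\left(q \right)} = 8 \left(q - 2\right) = 8 \left(-2 + q\right) = -16 + 8 q$)
$v{\left(k \right)} y{\left(w \right)} 32 = \left(-16 + 8 \cdot 6\right) \left(- \frac{7}{5}\right) 32 = \left(-16 + 48\right) \left(\left(-7\right) \frac{1}{5}\right) 32 = 32 \left(- \frac{7}{5}\right) 32 = \left(- \frac{224}{5}\right) 32 = - \frac{7168}{5}$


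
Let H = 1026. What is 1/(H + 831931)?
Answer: 1/832957 ≈ 1.2005e-6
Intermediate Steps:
1/(H + 831931) = 1/(1026 + 831931) = 1/832957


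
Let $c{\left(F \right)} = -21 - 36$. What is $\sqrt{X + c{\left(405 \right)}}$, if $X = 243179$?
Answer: $\sqrt{243122} \approx 493.07$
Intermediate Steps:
$c{\left(F \right)} = -57$ ($c{\left(F \right)} = -21 - 36 = -57$)
$\sqrt{X + c{\left(405 \right)}} = \sqrt{243179 - 57} = \sqrt{243122}$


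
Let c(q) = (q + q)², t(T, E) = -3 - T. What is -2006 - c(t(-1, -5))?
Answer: -2022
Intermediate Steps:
c(q) = 4*q² (c(q) = (2*q)² = 4*q²)
-2006 - c(t(-1, -5)) = -2006 - 4*(-3 - 1*(-1))² = -2006 - 4*(-3 + 1)² = -2006 - 4*(-2)² = -2006 - 4*4 = -2006 - 1*16 = -2006 - 16 = -2022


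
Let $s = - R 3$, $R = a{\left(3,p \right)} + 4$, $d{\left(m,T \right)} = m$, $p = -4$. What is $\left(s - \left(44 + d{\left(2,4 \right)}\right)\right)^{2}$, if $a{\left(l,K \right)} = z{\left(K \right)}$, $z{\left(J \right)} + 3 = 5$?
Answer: $4096$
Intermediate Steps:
$z{\left(J \right)} = 2$ ($z{\left(J \right)} = -3 + 5 = 2$)
$a{\left(l,K \right)} = 2$
$R = 6$ ($R = 2 + 4 = 6$)
$s = -18$ ($s = \left(-1\right) 6 \cdot 3 = \left(-6\right) 3 = -18$)
$\left(s - \left(44 + d{\left(2,4 \right)}\right)\right)^{2} = \left(-18 - 46\right)^{2} = \left(-64\right)^{2} = 4096$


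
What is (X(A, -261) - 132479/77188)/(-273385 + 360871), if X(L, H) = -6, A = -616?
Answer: -595607/6752869368 ≈ -8.8201e-5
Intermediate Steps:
(X(A, -261) - 132479/77188)/(-273385 + 360871) = (-6 - 132479/77188)/(-273385 + 360871) = (-6 - 132479*1/77188)/87486 = (-6 - 132479/77188)*(1/87486) = -595607/77188*1/87486 = -595607/6752869368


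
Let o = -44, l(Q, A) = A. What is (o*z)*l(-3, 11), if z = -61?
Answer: 29524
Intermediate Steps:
(o*z)*l(-3, 11) = -44*(-61)*11 = 2684*11 = 29524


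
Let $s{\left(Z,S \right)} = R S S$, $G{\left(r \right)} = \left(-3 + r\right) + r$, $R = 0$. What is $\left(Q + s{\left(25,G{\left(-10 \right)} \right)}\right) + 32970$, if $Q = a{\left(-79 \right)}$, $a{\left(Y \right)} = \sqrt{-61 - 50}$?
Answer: $32970 + i \sqrt{111} \approx 32970.0 + 10.536 i$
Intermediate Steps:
$a{\left(Y \right)} = i \sqrt{111}$ ($a{\left(Y \right)} = \sqrt{-111} = i \sqrt{111}$)
$G{\left(r \right)} = -3 + 2 r$
$Q = i \sqrt{111} \approx 10.536 i$
$s{\left(Z,S \right)} = 0$ ($s{\left(Z,S \right)} = 0 S S = 0 S = 0$)
$\left(Q + s{\left(25,G{\left(-10 \right)} \right)}\right) + 32970 = \left(i \sqrt{111} + 0\right) + 32970 = i \sqrt{111} + 32970 = 32970 + i \sqrt{111}$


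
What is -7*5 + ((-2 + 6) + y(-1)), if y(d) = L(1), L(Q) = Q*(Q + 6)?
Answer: -24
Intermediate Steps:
L(Q) = Q*(6 + Q)
y(d) = 7 (y(d) = 1*(6 + 1) = 1*7 = 7)
-7*5 + ((-2 + 6) + y(-1)) = -7*5 + ((-2 + 6) + 7) = -35 + (4 + 7) = -35 + 11 = -24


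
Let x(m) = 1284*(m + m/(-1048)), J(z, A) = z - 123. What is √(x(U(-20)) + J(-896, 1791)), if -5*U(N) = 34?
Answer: 2*I*√1044876305/655 ≈ 98.701*I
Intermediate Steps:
U(N) = -34/5 (U(N) = -⅕*34 = -34/5)
J(z, A) = -123 + z
x(m) = 336087*m/262 (x(m) = 1284*(m + m*(-1/1048)) = 1284*(m - m/1048) = 1284*(1047*m/1048) = 336087*m/262)
√(x(U(-20)) + J(-896, 1791)) = √((336087/262)*(-34/5) + (-123 - 896)) = √(-5713479/655 - 1019) = √(-6380924/655) = 2*I*√1044876305/655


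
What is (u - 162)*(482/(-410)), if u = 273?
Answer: -26751/205 ≈ -130.49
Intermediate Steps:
(u - 162)*(482/(-410)) = (273 - 162)*(482/(-410)) = 111*(482*(-1/410)) = 111*(-241/205) = -26751/205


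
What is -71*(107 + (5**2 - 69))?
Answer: -4473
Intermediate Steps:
-71*(107 + (5**2 - 69)) = -71*(107 + (25 - 69)) = -71*(107 - 44) = -71*63 = -4473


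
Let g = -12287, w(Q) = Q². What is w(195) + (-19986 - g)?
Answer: 30326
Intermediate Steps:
w(195) + (-19986 - g) = 195² + (-19986 - 1*(-12287)) = 38025 + (-19986 + 12287) = 38025 - 7699 = 30326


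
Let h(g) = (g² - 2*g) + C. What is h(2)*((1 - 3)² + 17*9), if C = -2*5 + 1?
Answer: -1413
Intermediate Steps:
C = -9 (C = -10 + 1 = -9)
h(g) = -9 + g² - 2*g (h(g) = (g² - 2*g) - 9 = -9 + g² - 2*g)
h(2)*((1 - 3)² + 17*9) = (-9 + 2² - 2*2)*((1 - 3)² + 17*9) = (-9 + 4 - 4)*((-2)² + 153) = -9*(4 + 153) = -9*157 = -1413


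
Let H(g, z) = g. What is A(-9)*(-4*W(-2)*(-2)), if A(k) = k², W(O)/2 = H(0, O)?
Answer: 0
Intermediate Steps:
W(O) = 0 (W(O) = 2*0 = 0)
A(-9)*(-4*W(-2)*(-2)) = (-9)²*(-4*0*(-2)) = 81*(0*(-2)) = 81*0 = 0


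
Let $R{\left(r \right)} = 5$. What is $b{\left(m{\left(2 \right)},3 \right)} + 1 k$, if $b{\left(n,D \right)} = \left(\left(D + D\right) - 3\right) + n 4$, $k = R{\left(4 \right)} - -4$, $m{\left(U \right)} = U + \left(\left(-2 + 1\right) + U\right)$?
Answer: $24$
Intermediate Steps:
$m{\left(U \right)} = -1 + 2 U$ ($m{\left(U \right)} = U + \left(-1 + U\right) = -1 + 2 U$)
$k = 9$ ($k = 5 - -4 = 5 + 4 = 9$)
$b{\left(n,D \right)} = -3 + 2 D + 4 n$ ($b{\left(n,D \right)} = \left(2 D - 3\right) + 4 n = \left(-3 + 2 D\right) + 4 n = -3 + 2 D + 4 n$)
$b{\left(m{\left(2 \right)},3 \right)} + 1 k = \left(-3 + 2 \cdot 3 + 4 \left(-1 + 2 \cdot 2\right)\right) + 1 \cdot 9 = \left(-3 + 6 + 4 \left(-1 + 4\right)\right) + 9 = \left(-3 + 6 + 4 \cdot 3\right) + 9 = \left(-3 + 6 + 12\right) + 9 = 15 + 9 = 24$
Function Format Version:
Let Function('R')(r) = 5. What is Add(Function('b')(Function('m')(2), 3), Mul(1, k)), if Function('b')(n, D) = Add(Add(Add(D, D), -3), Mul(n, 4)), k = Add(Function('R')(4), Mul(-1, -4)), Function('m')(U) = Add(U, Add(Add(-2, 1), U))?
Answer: 24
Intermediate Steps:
Function('m')(U) = Add(-1, Mul(2, U)) (Function('m')(U) = Add(U, Add(-1, U)) = Add(-1, Mul(2, U)))
k = 9 (k = Add(5, Mul(-1, -4)) = Add(5, 4) = 9)
Function('b')(n, D) = Add(-3, Mul(2, D), Mul(4, n)) (Function('b')(n, D) = Add(Add(Mul(2, D), -3), Mul(4, n)) = Add(Add(-3, Mul(2, D)), Mul(4, n)) = Add(-3, Mul(2, D), Mul(4, n)))
Add(Function('b')(Function('m')(2), 3), Mul(1, k)) = Add(Add(-3, Mul(2, 3), Mul(4, Add(-1, Mul(2, 2)))), Mul(1, 9)) = Add(Add(-3, 6, Mul(4, Add(-1, 4))), 9) = Add(Add(-3, 6, Mul(4, 3)), 9) = Add(Add(-3, 6, 12), 9) = Add(15, 9) = 24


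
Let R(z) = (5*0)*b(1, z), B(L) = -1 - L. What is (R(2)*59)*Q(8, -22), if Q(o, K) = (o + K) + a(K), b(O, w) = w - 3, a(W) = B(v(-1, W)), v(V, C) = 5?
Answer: 0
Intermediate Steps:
a(W) = -6 (a(W) = -1 - 1*5 = -1 - 5 = -6)
b(O, w) = -3 + w
Q(o, K) = -6 + K + o (Q(o, K) = (o + K) - 6 = (K + o) - 6 = -6 + K + o)
R(z) = 0 (R(z) = (5*0)*(-3 + z) = 0*(-3 + z) = 0)
(R(2)*59)*Q(8, -22) = (0*59)*(-6 - 22 + 8) = 0*(-20) = 0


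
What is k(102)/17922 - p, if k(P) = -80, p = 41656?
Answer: -373279456/8961 ≈ -41656.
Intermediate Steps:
k(102)/17922 - p = -80/17922 - 1*41656 = -80*1/17922 - 41656 = -40/8961 - 41656 = -373279456/8961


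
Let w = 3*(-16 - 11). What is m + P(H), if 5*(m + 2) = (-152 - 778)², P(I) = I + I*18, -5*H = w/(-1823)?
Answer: 1576692931/9115 ≈ 1.7298e+5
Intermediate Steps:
w = -81 (w = 3*(-27) = -81)
H = -81/9115 (H = -(-81)/(5*(-1823)) = -(-81)*(-1)/(5*1823) = -⅕*81/1823 = -81/9115 ≈ -0.0088865)
P(I) = 19*I (P(I) = I + 18*I = 19*I)
m = 172978 (m = -2 + (-152 - 778)²/5 = -2 + (⅕)*(-930)² = -2 + (⅕)*864900 = -2 + 172980 = 172978)
m + P(H) = 172978 + 19*(-81/9115) = 172978 - 1539/9115 = 1576692931/9115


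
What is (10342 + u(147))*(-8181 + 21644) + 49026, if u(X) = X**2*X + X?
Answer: 42906791582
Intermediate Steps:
u(X) = X + X**3 (u(X) = X**3 + X = X + X**3)
(10342 + u(147))*(-8181 + 21644) + 49026 = (10342 + (147 + 147**3))*(-8181 + 21644) + 49026 = (10342 + (147 + 3176523))*13463 + 49026 = (10342 + 3176670)*13463 + 49026 = 3187012*13463 + 49026 = 42906742556 + 49026 = 42906791582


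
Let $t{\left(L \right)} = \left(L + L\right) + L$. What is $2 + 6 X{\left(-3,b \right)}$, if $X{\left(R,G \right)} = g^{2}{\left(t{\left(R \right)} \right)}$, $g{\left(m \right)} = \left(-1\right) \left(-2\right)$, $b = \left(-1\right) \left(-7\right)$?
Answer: $26$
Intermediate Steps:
$t{\left(L \right)} = 3 L$ ($t{\left(L \right)} = 2 L + L = 3 L$)
$b = 7$
$g{\left(m \right)} = 2$
$X{\left(R,G \right)} = 4$ ($X{\left(R,G \right)} = 2^{2} = 4$)
$2 + 6 X{\left(-3,b \right)} = 2 + 6 \cdot 4 = 2 + 24 = 26$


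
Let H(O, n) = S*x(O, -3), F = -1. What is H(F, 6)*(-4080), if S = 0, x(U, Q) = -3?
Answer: 0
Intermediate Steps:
H(O, n) = 0 (H(O, n) = 0*(-3) = 0)
H(F, 6)*(-4080) = 0*(-4080) = 0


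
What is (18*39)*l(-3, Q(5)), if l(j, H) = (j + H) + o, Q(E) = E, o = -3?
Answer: -702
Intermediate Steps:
l(j, H) = -3 + H + j (l(j, H) = (j + H) - 3 = (H + j) - 3 = -3 + H + j)
(18*39)*l(-3, Q(5)) = (18*39)*(-3 + 5 - 3) = 702*(-1) = -702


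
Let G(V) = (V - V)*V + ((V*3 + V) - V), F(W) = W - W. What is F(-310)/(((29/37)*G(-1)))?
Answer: 0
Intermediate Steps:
F(W) = 0
G(V) = 3*V (G(V) = 0*V + ((3*V + V) - V) = 0 + (4*V - V) = 0 + 3*V = 3*V)
F(-310)/(((29/37)*G(-1))) = 0/(((29/37)*(3*(-1)))) = 0/(((29*(1/37))*(-3))) = 0/(((29/37)*(-3))) = 0/(-87/37) = 0*(-37/87) = 0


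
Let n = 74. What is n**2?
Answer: 5476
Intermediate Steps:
n**2 = 74**2 = 5476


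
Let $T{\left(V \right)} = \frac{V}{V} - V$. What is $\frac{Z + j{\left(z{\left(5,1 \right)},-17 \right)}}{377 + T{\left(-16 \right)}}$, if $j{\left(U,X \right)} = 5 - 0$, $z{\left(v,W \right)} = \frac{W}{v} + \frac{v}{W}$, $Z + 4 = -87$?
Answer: $- \frac{43}{197} \approx -0.21827$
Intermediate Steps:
$Z = -91$ ($Z = -4 - 87 = -91$)
$j{\left(U,X \right)} = 5$ ($j{\left(U,X \right)} = 5 + 0 = 5$)
$T{\left(V \right)} = 1 - V$
$\frac{Z + j{\left(z{\left(5,1 \right)},-17 \right)}}{377 + T{\left(-16 \right)}} = \frac{-91 + 5}{377 + \left(1 - -16\right)} = - \frac{86}{377 + \left(1 + 16\right)} = - \frac{86}{377 + 17} = - \frac{86}{394} = \left(-86\right) \frac{1}{394} = - \frac{43}{197}$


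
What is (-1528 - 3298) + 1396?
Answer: -3430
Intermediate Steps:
(-1528 - 3298) + 1396 = -4826 + 1396 = -3430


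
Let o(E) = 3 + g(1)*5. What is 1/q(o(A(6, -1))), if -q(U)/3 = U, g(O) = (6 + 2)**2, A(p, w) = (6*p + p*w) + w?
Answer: -1/969 ≈ -0.0010320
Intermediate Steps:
A(p, w) = w + 6*p + p*w
g(O) = 64 (g(O) = 8**2 = 64)
o(E) = 323 (o(E) = 3 + 64*5 = 3 + 320 = 323)
q(U) = -3*U
1/q(o(A(6, -1))) = 1/(-3*323) = 1/(-969) = -1/969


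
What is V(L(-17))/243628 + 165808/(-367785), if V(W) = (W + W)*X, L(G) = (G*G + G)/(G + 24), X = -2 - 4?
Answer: -6453835232/14254978815 ≈ -0.45274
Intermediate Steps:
X = -6
L(G) = (G + G**2)/(24 + G) (L(G) = (G**2 + G)/(24 + G) = (G + G**2)/(24 + G))
V(W) = -12*W (V(W) = (W + W)*(-6) = (2*W)*(-6) = -12*W)
V(L(-17))/243628 + 165808/(-367785) = -(-204)*(1 - 17)/(24 - 17)/243628 + 165808/(-367785) = -(-204)*(-16)/7*(1/243628) + 165808*(-1/367785) = -(-204)*(-16)/7*(1/243628) - 165808/367785 = -12*272/7*(1/243628) - 165808/367785 = -3264/7*1/243628 - 165808/367785 = -816/426349 - 165808/367785 = -6453835232/14254978815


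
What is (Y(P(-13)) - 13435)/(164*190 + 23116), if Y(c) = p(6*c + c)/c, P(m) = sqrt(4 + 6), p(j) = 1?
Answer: -13435/54276 + sqrt(10)/542760 ≈ -0.24753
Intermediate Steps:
P(m) = sqrt(10)
Y(c) = 1/c
(Y(P(-13)) - 13435)/(164*190 + 23116) = (1/(sqrt(10)) - 13435)/(164*190 + 23116) = (sqrt(10)/10 - 13435)/(31160 + 23116) = (-13435 + sqrt(10)/10)/54276 = (-13435 + sqrt(10)/10)*(1/54276) = -13435/54276 + sqrt(10)/542760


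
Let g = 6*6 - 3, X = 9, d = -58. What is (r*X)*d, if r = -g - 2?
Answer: 18270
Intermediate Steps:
g = 33 (g = 36 - 3 = 33)
r = -35 (r = -1*33 - 2 = -33 - 2 = -35)
(r*X)*d = -35*9*(-58) = -315*(-58) = 18270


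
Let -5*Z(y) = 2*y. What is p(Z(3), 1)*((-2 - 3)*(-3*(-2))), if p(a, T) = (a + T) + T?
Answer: -24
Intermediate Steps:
Z(y) = -2*y/5
p(a, T) = a + 2*T (p(a, T) = (T + a) + T = a + 2*T)
p(Z(3), 1)*((-2 - 3)*(-3*(-2))) = (-2/5*3 + 2*1)*((-2 - 3)*(-3*(-2))) = (-6/5 + 2)*(-5*6) = (4/5)*(-30) = -24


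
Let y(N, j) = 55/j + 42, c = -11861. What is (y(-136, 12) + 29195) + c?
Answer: 208567/12 ≈ 17381.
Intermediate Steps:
y(N, j) = 42 + 55/j
(y(-136, 12) + 29195) + c = ((42 + 55/12) + 29195) - 11861 = (559/12 + 29195) - 11861 = 350899/12 - 11861 = 208567/12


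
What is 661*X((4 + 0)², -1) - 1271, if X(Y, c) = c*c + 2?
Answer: 712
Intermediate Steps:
X(Y, c) = 2 + c² (X(Y, c) = c² + 2 = 2 + c²)
661*X((4 + 0)², -1) - 1271 = 661*(2 + (-1)²) - 1271 = 661*(2 + 1) - 1271 = 661*3 - 1271 = 1983 - 1271 = 712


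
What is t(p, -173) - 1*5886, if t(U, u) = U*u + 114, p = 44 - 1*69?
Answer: -1447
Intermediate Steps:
p = -25 (p = 44 - 69 = -25)
t(U, u) = 114 + U*u
t(p, -173) - 1*5886 = (114 - 25*(-173)) - 1*5886 = (114 + 4325) - 5886 = 4439 - 5886 = -1447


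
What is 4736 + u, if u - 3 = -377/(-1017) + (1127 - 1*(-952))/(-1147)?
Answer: 5526356837/1166499 ≈ 4737.6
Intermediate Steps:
u = 1817573/1166499 (u = 3 + (-377/(-1017) + (1127 - 1*(-952))/(-1147)) = 3 + (-377*(-1/1017) + (1127 + 952)*(-1/1147)) = 3 + (377/1017 + 2079*(-1/1147)) = 3 + (377/1017 - 2079/1147) = 3 - 1681924/1166499 = 1817573/1166499 ≈ 1.5581)
4736 + u = 4736 + 1817573/1166499 = 5526356837/1166499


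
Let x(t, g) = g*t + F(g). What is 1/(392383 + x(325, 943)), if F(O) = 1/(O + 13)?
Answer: 956/668108249 ≈ 1.4309e-6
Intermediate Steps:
F(O) = 1/(13 + O)
x(t, g) = 1/(13 + g) + g*t (x(t, g) = g*t + 1/(13 + g) = 1/(13 + g) + g*t)
1/(392383 + x(325, 943)) = 1/(392383 + (1 + 943*325*(13 + 943))/(13 + 943)) = 1/(392383 + (1 + 943*325*956)/956) = 1/(392383 + (1 + 292990100)/956) = 1/(392383 + (1/956)*292990101) = 1/(392383 + 292990101/956) = 1/(668108249/956) = 956/668108249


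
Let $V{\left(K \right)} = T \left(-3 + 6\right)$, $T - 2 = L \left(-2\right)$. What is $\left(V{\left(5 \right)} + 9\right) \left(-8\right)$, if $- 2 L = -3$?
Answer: $-48$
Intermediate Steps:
$L = \frac{3}{2}$ ($L = \left(- \frac{1}{2}\right) \left(-3\right) = \frac{3}{2} \approx 1.5$)
$T = -1$ ($T = 2 + \frac{3}{2} \left(-2\right) = 2 - 3 = -1$)
$V{\left(K \right)} = -3$ ($V{\left(K \right)} = - (-3 + 6) = \left(-1\right) 3 = -3$)
$\left(V{\left(5 \right)} + 9\right) \left(-8\right) = \left(-3 + 9\right) \left(-8\right) = 6 \left(-8\right) = -48$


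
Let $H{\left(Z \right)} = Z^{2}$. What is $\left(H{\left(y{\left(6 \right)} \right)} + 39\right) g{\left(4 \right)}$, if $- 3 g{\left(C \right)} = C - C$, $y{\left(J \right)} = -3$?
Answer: $0$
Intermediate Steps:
$g{\left(C \right)} = 0$ ($g{\left(C \right)} = - \frac{C - C}{3} = \left(- \frac{1}{3}\right) 0 = 0$)
$\left(H{\left(y{\left(6 \right)} \right)} + 39\right) g{\left(4 \right)} = \left(\left(-3\right)^{2} + 39\right) 0 = \left(9 + 39\right) 0 = 48 \cdot 0 = 0$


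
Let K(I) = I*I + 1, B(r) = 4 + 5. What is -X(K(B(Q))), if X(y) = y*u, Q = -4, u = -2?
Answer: 164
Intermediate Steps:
B(r) = 9
K(I) = 1 + I² (K(I) = I² + 1 = 1 + I²)
X(y) = -2*y (X(y) = y*(-2) = -2*y)
-X(K(B(Q))) = -(-2)*(1 + 9²) = -(-2)*(1 + 81) = -(-2)*82 = -1*(-164) = 164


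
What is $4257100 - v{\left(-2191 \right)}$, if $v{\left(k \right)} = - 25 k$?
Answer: $4202325$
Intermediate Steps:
$4257100 - v{\left(-2191 \right)} = 4257100 - \left(-25\right) \left(-2191\right) = 4257100 - 54775 = 4202325$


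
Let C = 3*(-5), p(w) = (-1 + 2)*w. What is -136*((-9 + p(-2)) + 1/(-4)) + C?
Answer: 1515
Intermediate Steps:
p(w) = w (p(w) = 1*w = w)
C = -15
-136*((-9 + p(-2)) + 1/(-4)) + C = -136*((-9 - 2) + 1/(-4)) - 15 = -136*(-11 - ¼) - 15 = -136*(-45/4) - 15 = 1530 - 15 = 1515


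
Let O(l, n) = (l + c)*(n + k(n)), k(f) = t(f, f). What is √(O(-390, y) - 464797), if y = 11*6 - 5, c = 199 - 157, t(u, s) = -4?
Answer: I*√484633 ≈ 696.16*I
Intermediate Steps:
c = 42
k(f) = -4
y = 61 (y = 66 - 5 = 61)
O(l, n) = (-4 + n)*(42 + l) (O(l, n) = (l + 42)*(n - 4) = (42 + l)*(-4 + n) = (-4 + n)*(42 + l))
√(O(-390, y) - 464797) = √((-168 - 4*(-390) + 42*61 - 390*61) - 464797) = √((-168 + 1560 + 2562 - 23790) - 464797) = √(-19836 - 464797) = √(-484633) = I*√484633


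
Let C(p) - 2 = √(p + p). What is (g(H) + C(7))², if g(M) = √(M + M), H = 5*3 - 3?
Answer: (2 + √14 + 2*√6)² ≈ 113.22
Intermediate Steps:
H = 12 (H = 15 - 3 = 12)
C(p) = 2 + √2*√p (C(p) = 2 + √(p + p) = 2 + √(2*p) = 2 + √2*√p)
g(M) = √2*√M (g(M) = √(2*M) = √2*√M)
(g(H) + C(7))² = (√2*√12 + (2 + √2*√7))² = (√2*(2*√3) + (2 + √14))² = (2*√6 + (2 + √14))² = (2 + √14 + 2*√6)²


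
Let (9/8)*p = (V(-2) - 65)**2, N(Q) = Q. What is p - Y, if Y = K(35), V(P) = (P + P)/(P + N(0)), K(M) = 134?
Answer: 3394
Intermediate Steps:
V(P) = 2 (V(P) = (P + P)/(P + 0) = (2*P)/P = 2)
p = 3528 (p = 8*(2 - 65)**2/9 = (8/9)*(-63)**2 = (8/9)*3969 = 3528)
Y = 134
p - Y = 3528 - 1*134 = 3528 - 134 = 3394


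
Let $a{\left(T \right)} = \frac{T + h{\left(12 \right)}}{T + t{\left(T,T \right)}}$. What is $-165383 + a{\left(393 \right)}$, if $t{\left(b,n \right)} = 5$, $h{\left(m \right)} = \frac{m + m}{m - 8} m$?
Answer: $- \frac{65821969}{398} \approx -1.6538 \cdot 10^{5}$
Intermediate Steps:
$h{\left(m \right)} = \frac{2 m^{2}}{-8 + m}$ ($h{\left(m \right)} = \frac{2 m}{-8 + m} m = \frac{2 m^{2}}{-8 + m}$)
$a{\left(T \right)} = \frac{72 + T}{5 + T}$ ($a{\left(T \right)} = \frac{T + \frac{2 \cdot 12^{2}}{-8 + 12}}{T + 5} = \frac{T + 2 \cdot 144 \cdot \frac{1}{4}}{5 + T} = \frac{T + 72}{5 + T} = \frac{72 + T}{5 + T}$)
$-165383 + a{\left(393 \right)} = -165383 + \frac{72 + 393}{5 + 393} = -165383 + \frac{1}{398} \cdot 465 = -165383 + \frac{465}{398} = - \frac{65821969}{398}$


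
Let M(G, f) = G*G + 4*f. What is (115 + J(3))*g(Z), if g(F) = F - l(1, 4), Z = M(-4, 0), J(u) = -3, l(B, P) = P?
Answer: 1344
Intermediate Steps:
M(G, f) = G² + 4*f
Z = 16 (Z = (-4)² + 4*0 = 16 + 0 = 16)
g(F) = -4 + F (g(F) = F - 1*4 = F - 4 = -4 + F)
(115 + J(3))*g(Z) = (115 - 3)*(-4 + 16) = 112*12 = 1344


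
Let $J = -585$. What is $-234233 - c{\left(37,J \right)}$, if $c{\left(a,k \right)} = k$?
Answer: $-233648$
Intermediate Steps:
$-234233 - c{\left(37,J \right)} = -234233 - -585 = -234233 + 585 = -233648$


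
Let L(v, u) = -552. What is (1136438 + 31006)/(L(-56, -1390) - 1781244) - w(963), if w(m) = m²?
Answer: -137698628514/148483 ≈ -9.2737e+5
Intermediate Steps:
(1136438 + 31006)/(L(-56, -1390) - 1781244) - w(963) = (1136438 + 31006)/(-552 - 1781244) - 1*963² = 1167444/(-1781796) - 1*927369 = 1167444*(-1/1781796) - 927369 = -97287/148483 - 927369 = -137698628514/148483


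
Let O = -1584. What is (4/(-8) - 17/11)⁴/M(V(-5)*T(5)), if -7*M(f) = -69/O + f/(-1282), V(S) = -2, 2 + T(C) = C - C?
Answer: -55198513125/18217397 ≈ -3030.0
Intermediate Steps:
T(C) = -2 (T(C) = -2 + (C - C) = -2 + 0 = -2)
M(f) = -23/3696 + f/8974 (M(f) = -(-69/(-1584) + f/(-1282))/7 = -(-69*(-1/1584) + f*(-1/1282))/7 = -(23/528 - f/1282)/7 = -23/3696 + f/8974)
(4/(-8) - 17/11)⁴/M(V(-5)*T(5)) = (4/(-8) - 17/11)⁴/(-23/3696 + (-2*(-2))/8974) = (4*(-⅛) - 17*1/11)⁴/(-23/3696 + (1/8974)*4) = (-½ - 17/11)⁴/(-23/3696 + 2/4487) = (-45/22)⁴/(-13687/2369136) = (4100625/234256)*(-2369136/13687) = -55198513125/18217397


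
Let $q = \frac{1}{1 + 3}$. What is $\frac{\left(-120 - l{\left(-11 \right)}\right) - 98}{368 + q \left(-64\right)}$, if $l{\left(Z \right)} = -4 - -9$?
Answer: $- \frac{223}{352} \approx -0.63352$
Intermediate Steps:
$l{\left(Z \right)} = 5$ ($l{\left(Z \right)} = -4 + 9 = 5$)
$q = \frac{1}{4} \approx 0.25$
$\frac{\left(-120 - l{\left(-11 \right)}\right) - 98}{368 + q \left(-64\right)} = \frac{\left(-120 - 5\right) - 98}{368 + \frac{1}{4} \left(-64\right)} = \frac{\left(-120 - 5\right) - 98}{368 - 16} = \frac{-125 - 98}{352} = \left(-223\right) \frac{1}{352} = - \frac{223}{352}$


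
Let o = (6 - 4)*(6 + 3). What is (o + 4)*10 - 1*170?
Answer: 50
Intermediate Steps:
o = 18 (o = 2*9 = 18)
(o + 4)*10 - 1*170 = (18 + 4)*10 - 1*170 = 22*10 - 170 = 220 - 170 = 50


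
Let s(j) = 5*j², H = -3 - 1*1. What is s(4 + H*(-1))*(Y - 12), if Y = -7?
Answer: -6080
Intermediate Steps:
H = -4 (H = -3 - 1 = -4)
s(4 + H*(-1))*(Y - 12) = (5*(4 - 4*(-1))²)*(-7 - 12) = (5*(4 + 4)²)*(-19) = (5*8²)*(-19) = (5*64)*(-19) = 320*(-19) = -6080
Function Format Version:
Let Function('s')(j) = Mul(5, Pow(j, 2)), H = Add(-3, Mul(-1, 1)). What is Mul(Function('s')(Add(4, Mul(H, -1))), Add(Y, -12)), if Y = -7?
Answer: -6080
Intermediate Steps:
H = -4 (H = Add(-3, -1) = -4)
Mul(Function('s')(Add(4, Mul(H, -1))), Add(Y, -12)) = Mul(Mul(5, Pow(Add(4, Mul(-4, -1)), 2)), Add(-7, -12)) = Mul(Mul(5, Pow(Add(4, 4), 2)), -19) = Mul(Mul(5, Pow(8, 2)), -19) = Mul(Mul(5, 64), -19) = Mul(320, -19) = -6080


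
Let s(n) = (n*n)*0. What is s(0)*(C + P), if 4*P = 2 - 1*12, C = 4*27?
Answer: 0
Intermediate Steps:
C = 108
s(n) = 0 (s(n) = n²*0 = 0)
P = -5/2 (P = (2 - 1*12)/4 = (2 - 12)/4 = (¼)*(-10) = -5/2 ≈ -2.5000)
s(0)*(C + P) = 0*(108 - 5/2) = 0*(211/2) = 0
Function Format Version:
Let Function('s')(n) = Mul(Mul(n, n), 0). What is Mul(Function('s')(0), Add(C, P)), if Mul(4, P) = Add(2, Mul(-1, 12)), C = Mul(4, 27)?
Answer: 0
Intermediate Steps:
C = 108
Function('s')(n) = 0 (Function('s')(n) = Mul(Pow(n, 2), 0) = 0)
P = Rational(-5, 2) (P = Mul(Rational(1, 4), Add(2, Mul(-1, 12))) = Mul(Rational(1, 4), Add(2, -12)) = Mul(Rational(1, 4), -10) = Rational(-5, 2) ≈ -2.5000)
Mul(Function('s')(0), Add(C, P)) = Mul(0, Add(108, Rational(-5, 2))) = Mul(0, Rational(211, 2)) = 0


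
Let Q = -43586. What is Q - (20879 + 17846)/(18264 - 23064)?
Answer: -8366963/192 ≈ -43578.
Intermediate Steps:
Q - (20879 + 17846)/(18264 - 23064) = -43586 - (20879 + 17846)/(18264 - 23064) = -43586 - 38725/(-4800) = -43586 - 38725*(-1)/4800 = -43586 - 1*(-1549/192) = -43586 + 1549/192 = -8366963/192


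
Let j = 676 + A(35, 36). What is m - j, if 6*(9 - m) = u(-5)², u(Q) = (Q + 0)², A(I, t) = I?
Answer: -4837/6 ≈ -806.17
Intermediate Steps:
u(Q) = Q²
j = 711 (j = 676 + 35 = 711)
m = -571/6 (m = 9 - ((-5)²)²/6 = 9 - ⅙*25² = 9 - ⅙*625 = 9 - 625/6 = -571/6 ≈ -95.167)
m - j = -571/6 - 1*711 = -571/6 - 711 = -4837/6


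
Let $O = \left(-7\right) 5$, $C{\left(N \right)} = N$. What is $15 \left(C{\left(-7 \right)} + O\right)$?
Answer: $-630$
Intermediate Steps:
$O = -35$
$15 \left(C{\left(-7 \right)} + O\right) = 15 \left(-7 - 35\right) = 15 \left(-42\right) = -630$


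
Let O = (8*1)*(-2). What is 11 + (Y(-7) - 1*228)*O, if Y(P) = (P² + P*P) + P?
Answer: 2203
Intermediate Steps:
Y(P) = P + 2*P² (Y(P) = (P² + P²) + P = 2*P² + P = P + 2*P²)
O = -16 (O = 8*(-2) = -16)
11 + (Y(-7) - 1*228)*O = 11 + (-7*(1 + 2*(-7)) - 1*228)*(-16) = 11 + (-7*(1 - 14) - 228)*(-16) = 11 + (-7*(-13) - 228)*(-16) = 11 + (91 - 228)*(-16) = 11 - 137*(-16) = 11 + 2192 = 2203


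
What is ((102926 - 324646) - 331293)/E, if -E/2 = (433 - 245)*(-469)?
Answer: -553013/176344 ≈ -3.1360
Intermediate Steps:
E = 176344 (E = -2*(433 - 245)*(-469) = -376*(-469) = -2*(-88172) = 176344)
((102926 - 324646) - 331293)/E = ((102926 - 324646) - 331293)/176344 = (-221720 - 331293)*(1/176344) = -553013*1/176344 = -553013/176344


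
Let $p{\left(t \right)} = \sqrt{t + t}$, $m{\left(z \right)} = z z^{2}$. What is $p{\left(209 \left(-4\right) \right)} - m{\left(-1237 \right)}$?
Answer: $1892819053 + 2 i \sqrt{418} \approx 1.8928 \cdot 10^{9} + 40.89 i$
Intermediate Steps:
$m{\left(z \right)} = z^{3}$
$p{\left(t \right)} = \sqrt{2} \sqrt{t}$ ($p{\left(t \right)} = \sqrt{2 t} = \sqrt{2} \sqrt{t}$)
$p{\left(209 \left(-4\right) \right)} - m{\left(-1237 \right)} = \sqrt{2} \sqrt{209 \left(-4\right)} - \left(-1237\right)^{3} = \sqrt{2} \sqrt{-836} - -1892819053 = \sqrt{2} \cdot 2 i \sqrt{209} + 1892819053 = 2 i \sqrt{418} + 1892819053 = 1892819053 + 2 i \sqrt{418}$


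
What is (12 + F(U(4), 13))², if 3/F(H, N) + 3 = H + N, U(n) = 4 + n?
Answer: 5329/36 ≈ 148.03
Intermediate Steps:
F(H, N) = 3/(-3 + H + N) (F(H, N) = 3/(-3 + (H + N)) = 3/(-3 + H + N))
(12 + F(U(4), 13))² = (12 + 3/(-3 + (4 + 4) + 13))² = (12 + 3/(-3 + 8 + 13))² = (12 + 3/18)² = (12 + 3*(1/18))² = (12 + ⅙)² = (73/6)² = 5329/36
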